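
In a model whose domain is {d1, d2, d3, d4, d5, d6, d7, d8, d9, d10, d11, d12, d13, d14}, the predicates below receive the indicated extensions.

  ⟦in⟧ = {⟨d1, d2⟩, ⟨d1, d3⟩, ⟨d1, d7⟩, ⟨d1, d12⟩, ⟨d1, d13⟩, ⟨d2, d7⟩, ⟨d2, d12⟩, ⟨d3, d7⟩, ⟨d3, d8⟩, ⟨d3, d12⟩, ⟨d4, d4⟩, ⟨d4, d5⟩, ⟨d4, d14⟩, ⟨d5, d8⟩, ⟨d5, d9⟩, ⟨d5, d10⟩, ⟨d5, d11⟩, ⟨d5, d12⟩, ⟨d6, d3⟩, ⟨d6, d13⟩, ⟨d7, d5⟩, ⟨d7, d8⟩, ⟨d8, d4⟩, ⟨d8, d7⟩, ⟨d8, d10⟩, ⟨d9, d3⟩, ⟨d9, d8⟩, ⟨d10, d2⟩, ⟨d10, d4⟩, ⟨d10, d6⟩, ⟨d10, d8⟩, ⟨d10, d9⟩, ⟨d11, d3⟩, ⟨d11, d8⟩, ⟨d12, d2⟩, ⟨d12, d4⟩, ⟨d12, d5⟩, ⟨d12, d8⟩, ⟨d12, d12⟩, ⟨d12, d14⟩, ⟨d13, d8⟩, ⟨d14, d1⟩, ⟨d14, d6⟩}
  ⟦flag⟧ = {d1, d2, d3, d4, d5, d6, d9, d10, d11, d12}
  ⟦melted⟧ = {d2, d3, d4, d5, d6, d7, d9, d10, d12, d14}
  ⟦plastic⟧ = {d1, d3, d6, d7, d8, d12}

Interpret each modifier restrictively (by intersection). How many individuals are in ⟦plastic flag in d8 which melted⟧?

2

⟦in d8⟧ = {x : ⟨x, d8⟩ ∈ ⟦in⟧} = {d3, d5, d7, d9, d10, d11, d12, d13}
⟦which melted⟧ = ⟦melted⟧ = {d2, d3, d4, d5, d6, d7, d9, d10, d12, d14}
⟦flag⟧ = {d1, d2, d3, d4, d5, d6, d9, d10, d11, d12}
… ∩ ⟦in d8⟧ = {d1, d2, d3, d4, d5, d6, d9, d10, d11, d12} ∩ {d3, d5, d7, d9, d10, d11, d12, d13} = {d3, d5, d9, d10, d11, d12}
… ∩ ⟦which melted⟧ = {d3, d5, d9, d10, d11, d12} ∩ {d2, d3, d4, d5, d6, d7, d9, d10, d12, d14} = {d3, d5, d9, d10, d12}
… ∩ ⟦plastic⟧ = {d3, d5, d9, d10, d12} ∩ {d1, d3, d6, d7, d8, d12} = {d3, d12}
⟦plastic flag in d8 which melted⟧ = {d3, d12}, so the cardinality is 2.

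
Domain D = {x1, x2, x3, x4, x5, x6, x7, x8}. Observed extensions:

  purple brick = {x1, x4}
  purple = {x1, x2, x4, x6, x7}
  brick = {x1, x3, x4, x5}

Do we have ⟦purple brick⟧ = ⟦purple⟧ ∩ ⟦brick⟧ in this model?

yes

⟦purple⟧ ∩ ⟦brick⟧ = {x1, x2, x4, x6, x7} ∩ {x1, x3, x4, x5} = {x1, x4}
Observed ⟦purple brick⟧ = {x1, x4}.
These coincide, so the modifier is intersective here.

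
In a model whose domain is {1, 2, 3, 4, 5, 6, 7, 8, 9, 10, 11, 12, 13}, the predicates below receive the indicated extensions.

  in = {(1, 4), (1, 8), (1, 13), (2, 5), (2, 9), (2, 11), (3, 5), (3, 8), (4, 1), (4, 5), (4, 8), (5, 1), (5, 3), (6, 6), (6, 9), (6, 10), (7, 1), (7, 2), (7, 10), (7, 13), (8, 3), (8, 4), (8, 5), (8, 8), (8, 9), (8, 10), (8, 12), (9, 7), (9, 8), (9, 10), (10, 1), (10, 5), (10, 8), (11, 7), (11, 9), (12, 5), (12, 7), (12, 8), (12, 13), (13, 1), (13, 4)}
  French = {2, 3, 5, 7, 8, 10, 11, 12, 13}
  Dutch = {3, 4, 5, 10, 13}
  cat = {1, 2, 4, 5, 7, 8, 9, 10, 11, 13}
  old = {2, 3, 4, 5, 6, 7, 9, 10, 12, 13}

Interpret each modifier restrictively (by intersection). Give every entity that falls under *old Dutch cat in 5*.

{4, 10}

⟦in 5⟧ = {x : ⟨x, 5⟩ ∈ ⟦in⟧} = {2, 3, 4, 8, 10, 12}
⟦cat⟧ = {1, 2, 4, 5, 7, 8, 9, 10, 11, 13}
… ∩ ⟦in 5⟧ = {1, 2, 4, 5, 7, 8, 9, 10, 11, 13} ∩ {2, 3, 4, 8, 10, 12} = {2, 4, 8, 10}
… ∩ ⟦old⟧ = {2, 4, 8, 10} ∩ {2, 3, 4, 5, 6, 7, 9, 10, 12, 13} = {2, 4, 10}
… ∩ ⟦Dutch⟧ = {2, 4, 10} ∩ {3, 4, 5, 10, 13} = {4, 10}
So ⟦old Dutch cat in 5⟧ = {4, 10}.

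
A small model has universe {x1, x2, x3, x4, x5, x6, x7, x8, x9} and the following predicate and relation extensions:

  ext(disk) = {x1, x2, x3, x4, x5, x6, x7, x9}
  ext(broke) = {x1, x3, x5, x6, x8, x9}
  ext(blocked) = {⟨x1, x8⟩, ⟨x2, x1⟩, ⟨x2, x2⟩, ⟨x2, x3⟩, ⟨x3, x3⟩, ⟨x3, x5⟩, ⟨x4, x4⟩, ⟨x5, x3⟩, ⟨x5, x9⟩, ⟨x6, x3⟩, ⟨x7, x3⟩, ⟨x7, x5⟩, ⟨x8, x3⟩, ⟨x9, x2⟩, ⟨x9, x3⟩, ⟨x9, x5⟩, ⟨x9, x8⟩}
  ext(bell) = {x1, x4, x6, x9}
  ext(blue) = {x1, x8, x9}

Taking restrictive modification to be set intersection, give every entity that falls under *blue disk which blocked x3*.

{x9}

⟦which blocked x3⟧ = {x : ⟨x, x3⟩ ∈ ⟦blocked⟧} = {x2, x3, x5, x6, x7, x8, x9}
⟦disk⟧ = {x1, x2, x3, x4, x5, x6, x7, x9}
… ∩ ⟦which blocked x3⟧ = {x1, x2, x3, x4, x5, x6, x7, x9} ∩ {x2, x3, x5, x6, x7, x8, x9} = {x2, x3, x5, x6, x7, x9}
… ∩ ⟦blue⟧ = {x2, x3, x5, x6, x7, x9} ∩ {x1, x8, x9} = {x9}
So ⟦blue disk which blocked x3⟧ = {x9}.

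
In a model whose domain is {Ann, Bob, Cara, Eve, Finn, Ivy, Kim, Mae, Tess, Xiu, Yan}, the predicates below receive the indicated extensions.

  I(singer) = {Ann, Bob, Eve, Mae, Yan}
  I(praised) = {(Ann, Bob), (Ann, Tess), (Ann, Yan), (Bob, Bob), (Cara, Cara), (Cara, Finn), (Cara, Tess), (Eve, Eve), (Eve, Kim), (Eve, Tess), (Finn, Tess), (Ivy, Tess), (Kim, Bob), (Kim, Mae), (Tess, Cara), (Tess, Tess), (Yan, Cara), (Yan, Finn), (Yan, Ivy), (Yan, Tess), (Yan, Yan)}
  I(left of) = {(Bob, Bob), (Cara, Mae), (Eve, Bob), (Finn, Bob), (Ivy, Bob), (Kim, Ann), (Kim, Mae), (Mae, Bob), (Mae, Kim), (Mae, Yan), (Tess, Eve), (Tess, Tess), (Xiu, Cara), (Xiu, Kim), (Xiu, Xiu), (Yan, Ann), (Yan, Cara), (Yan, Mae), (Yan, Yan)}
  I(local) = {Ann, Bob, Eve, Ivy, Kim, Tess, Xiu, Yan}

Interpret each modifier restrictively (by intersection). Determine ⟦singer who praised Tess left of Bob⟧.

⟦who praised Tess⟧ = {x : ⟨x, Tess⟩ ∈ ⟦praised⟧} = {Ann, Cara, Eve, Finn, Ivy, Tess, Yan}
⟦left of Bob⟧ = {x : ⟨x, Bob⟩ ∈ ⟦left of⟧} = {Bob, Eve, Finn, Ivy, Mae}
⟦singer⟧ = {Ann, Bob, Eve, Mae, Yan}
… ∩ ⟦who praised Tess⟧ = {Ann, Bob, Eve, Mae, Yan} ∩ {Ann, Cara, Eve, Finn, Ivy, Tess, Yan} = {Ann, Eve, Yan}
… ∩ ⟦left of Bob⟧ = {Ann, Eve, Yan} ∩ {Bob, Eve, Finn, Ivy, Mae} = {Eve}
So ⟦singer who praised Tess left of Bob⟧ = {Eve}.

{Eve}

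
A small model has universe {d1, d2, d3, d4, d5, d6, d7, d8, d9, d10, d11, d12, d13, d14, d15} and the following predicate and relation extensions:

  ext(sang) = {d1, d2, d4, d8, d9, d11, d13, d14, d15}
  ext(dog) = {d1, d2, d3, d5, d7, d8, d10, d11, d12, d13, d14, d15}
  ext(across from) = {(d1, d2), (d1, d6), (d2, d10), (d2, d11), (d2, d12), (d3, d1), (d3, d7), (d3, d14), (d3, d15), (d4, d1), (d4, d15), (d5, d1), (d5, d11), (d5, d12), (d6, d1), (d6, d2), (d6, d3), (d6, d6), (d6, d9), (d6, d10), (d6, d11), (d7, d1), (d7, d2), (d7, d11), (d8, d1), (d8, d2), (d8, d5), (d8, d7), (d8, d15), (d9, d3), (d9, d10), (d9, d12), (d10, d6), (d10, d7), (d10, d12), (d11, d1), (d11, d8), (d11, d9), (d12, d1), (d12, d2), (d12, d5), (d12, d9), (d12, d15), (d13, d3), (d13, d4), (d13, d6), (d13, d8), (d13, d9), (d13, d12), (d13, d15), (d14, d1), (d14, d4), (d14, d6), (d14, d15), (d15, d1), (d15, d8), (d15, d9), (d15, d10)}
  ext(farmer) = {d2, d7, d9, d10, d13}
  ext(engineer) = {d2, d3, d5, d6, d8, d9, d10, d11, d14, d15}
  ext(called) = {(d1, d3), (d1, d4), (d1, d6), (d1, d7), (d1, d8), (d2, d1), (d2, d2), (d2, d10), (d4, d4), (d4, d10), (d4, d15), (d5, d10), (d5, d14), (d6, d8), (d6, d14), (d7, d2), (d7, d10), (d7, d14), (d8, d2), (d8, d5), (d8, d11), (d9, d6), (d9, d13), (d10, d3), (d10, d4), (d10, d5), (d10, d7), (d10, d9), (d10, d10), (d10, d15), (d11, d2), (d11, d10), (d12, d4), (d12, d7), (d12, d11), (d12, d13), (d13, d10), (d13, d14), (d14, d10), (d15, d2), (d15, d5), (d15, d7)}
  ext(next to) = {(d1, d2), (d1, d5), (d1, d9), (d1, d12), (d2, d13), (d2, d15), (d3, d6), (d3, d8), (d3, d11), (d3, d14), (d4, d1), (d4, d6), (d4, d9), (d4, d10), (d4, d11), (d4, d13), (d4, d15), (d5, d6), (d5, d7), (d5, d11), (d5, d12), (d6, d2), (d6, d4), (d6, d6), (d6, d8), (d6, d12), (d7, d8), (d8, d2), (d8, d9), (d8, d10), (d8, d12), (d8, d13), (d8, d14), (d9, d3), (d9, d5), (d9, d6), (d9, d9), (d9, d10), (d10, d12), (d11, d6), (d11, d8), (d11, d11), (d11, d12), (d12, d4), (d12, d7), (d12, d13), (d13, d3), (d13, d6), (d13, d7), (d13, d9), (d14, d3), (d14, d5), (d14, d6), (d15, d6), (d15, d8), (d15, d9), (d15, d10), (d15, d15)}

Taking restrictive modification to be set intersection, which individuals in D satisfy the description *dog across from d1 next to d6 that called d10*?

⟦across from d1⟧ = {x : ⟨x, d1⟩ ∈ ⟦across from⟧} = {d3, d4, d5, d6, d7, d8, d11, d12, d14, d15}
⟦next to d6⟧ = {x : ⟨x, d6⟩ ∈ ⟦next to⟧} = {d3, d4, d5, d6, d9, d11, d13, d14, d15}
⟦that called d10⟧ = {x : ⟨x, d10⟩ ∈ ⟦called⟧} = {d2, d4, d5, d7, d10, d11, d13, d14}
⟦dog⟧ = {d1, d2, d3, d5, d7, d8, d10, d11, d12, d13, d14, d15}
… ∩ ⟦across from d1⟧ = {d1, d2, d3, d5, d7, d8, d10, d11, d12, d13, d14, d15} ∩ {d3, d4, d5, d6, d7, d8, d11, d12, d14, d15} = {d3, d5, d7, d8, d11, d12, d14, d15}
… ∩ ⟦next to d6⟧ = {d3, d5, d7, d8, d11, d12, d14, d15} ∩ {d3, d4, d5, d6, d9, d11, d13, d14, d15} = {d3, d5, d11, d14, d15}
… ∩ ⟦that called d10⟧ = {d3, d5, d11, d14, d15} ∩ {d2, d4, d5, d7, d10, d11, d13, d14} = {d5, d11, d14}
So ⟦dog across from d1 next to d6 that called d10⟧ = {d5, d11, d14}.

{d5, d11, d14}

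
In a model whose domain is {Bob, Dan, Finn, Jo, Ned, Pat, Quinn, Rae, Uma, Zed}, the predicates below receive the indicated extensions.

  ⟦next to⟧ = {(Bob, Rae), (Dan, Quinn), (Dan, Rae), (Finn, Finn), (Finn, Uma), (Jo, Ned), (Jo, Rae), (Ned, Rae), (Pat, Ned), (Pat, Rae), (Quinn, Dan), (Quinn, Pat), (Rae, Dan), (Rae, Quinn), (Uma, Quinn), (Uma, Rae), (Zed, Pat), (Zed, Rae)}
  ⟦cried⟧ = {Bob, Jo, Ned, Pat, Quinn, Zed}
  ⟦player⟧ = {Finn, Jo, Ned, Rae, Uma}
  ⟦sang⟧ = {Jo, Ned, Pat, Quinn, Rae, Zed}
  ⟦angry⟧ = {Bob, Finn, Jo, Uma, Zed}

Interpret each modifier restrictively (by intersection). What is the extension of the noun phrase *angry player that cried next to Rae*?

⟦that cried⟧ = ⟦cried⟧ = {Bob, Jo, Ned, Pat, Quinn, Zed}
⟦next to Rae⟧ = {x : ⟨x, Rae⟩ ∈ ⟦next to⟧} = {Bob, Dan, Jo, Ned, Pat, Uma, Zed}
⟦player⟧ = {Finn, Jo, Ned, Rae, Uma}
… ∩ ⟦that cried⟧ = {Finn, Jo, Ned, Rae, Uma} ∩ {Bob, Jo, Ned, Pat, Quinn, Zed} = {Jo, Ned}
… ∩ ⟦next to Rae⟧ = {Jo, Ned} ∩ {Bob, Dan, Jo, Ned, Pat, Uma, Zed} = {Jo, Ned}
… ∩ ⟦angry⟧ = {Jo, Ned} ∩ {Bob, Finn, Jo, Uma, Zed} = {Jo}
So ⟦angry player that cried next to Rae⟧ = {Jo}.

{Jo}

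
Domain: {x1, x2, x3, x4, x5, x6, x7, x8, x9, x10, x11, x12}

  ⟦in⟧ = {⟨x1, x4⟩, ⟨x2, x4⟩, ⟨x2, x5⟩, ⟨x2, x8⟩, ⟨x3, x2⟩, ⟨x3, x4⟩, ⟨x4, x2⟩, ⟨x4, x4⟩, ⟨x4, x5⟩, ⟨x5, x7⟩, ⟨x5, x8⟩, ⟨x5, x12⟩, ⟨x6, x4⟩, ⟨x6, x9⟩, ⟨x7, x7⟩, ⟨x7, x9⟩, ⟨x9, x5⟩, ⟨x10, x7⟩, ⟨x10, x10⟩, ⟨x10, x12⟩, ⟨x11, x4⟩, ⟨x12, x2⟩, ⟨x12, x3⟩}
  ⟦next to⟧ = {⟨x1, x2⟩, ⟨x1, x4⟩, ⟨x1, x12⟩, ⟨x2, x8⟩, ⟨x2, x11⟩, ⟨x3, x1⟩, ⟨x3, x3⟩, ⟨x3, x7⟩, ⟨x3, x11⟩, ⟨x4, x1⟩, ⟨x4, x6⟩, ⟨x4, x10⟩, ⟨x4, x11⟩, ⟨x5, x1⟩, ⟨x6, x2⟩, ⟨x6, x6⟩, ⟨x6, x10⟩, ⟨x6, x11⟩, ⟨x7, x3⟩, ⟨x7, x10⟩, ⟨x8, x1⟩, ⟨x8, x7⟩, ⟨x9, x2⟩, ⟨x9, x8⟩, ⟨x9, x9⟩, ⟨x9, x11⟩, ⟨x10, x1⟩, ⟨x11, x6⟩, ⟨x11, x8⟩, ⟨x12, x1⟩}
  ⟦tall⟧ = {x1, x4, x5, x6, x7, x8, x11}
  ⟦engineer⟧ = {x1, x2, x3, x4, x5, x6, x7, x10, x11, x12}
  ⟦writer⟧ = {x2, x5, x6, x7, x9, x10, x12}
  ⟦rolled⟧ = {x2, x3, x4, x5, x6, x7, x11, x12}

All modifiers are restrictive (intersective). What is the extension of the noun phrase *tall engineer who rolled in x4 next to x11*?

⟦who rolled⟧ = ⟦rolled⟧ = {x2, x3, x4, x5, x6, x7, x11, x12}
⟦in x4⟧ = {x : ⟨x, x4⟩ ∈ ⟦in⟧} = {x1, x2, x3, x4, x6, x11}
⟦next to x11⟧ = {x : ⟨x, x11⟩ ∈ ⟦next to⟧} = {x2, x3, x4, x6, x9}
⟦engineer⟧ = {x1, x2, x3, x4, x5, x6, x7, x10, x11, x12}
… ∩ ⟦who rolled⟧ = {x1, x2, x3, x4, x5, x6, x7, x10, x11, x12} ∩ {x2, x3, x4, x5, x6, x7, x11, x12} = {x2, x3, x4, x5, x6, x7, x11, x12}
… ∩ ⟦in x4⟧ = {x2, x3, x4, x5, x6, x7, x11, x12} ∩ {x1, x2, x3, x4, x6, x11} = {x2, x3, x4, x6, x11}
… ∩ ⟦next to x11⟧ = {x2, x3, x4, x6, x11} ∩ {x2, x3, x4, x6, x9} = {x2, x3, x4, x6}
… ∩ ⟦tall⟧ = {x2, x3, x4, x6} ∩ {x1, x4, x5, x6, x7, x8, x11} = {x4, x6}
So ⟦tall engineer who rolled in x4 next to x11⟧ = {x4, x6}.

{x4, x6}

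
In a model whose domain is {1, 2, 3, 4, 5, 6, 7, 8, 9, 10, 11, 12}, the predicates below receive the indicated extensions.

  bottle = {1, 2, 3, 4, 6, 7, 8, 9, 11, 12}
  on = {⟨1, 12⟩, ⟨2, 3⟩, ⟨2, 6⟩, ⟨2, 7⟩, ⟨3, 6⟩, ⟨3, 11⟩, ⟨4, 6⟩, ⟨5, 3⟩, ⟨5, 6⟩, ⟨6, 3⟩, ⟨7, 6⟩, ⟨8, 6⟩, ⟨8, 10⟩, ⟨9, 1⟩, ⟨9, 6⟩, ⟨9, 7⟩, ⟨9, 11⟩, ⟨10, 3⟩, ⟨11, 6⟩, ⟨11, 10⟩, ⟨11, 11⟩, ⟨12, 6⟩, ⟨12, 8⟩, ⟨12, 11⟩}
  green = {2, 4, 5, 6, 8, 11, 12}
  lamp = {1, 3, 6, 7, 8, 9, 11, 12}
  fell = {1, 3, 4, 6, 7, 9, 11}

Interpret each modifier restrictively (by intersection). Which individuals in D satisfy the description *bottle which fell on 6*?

{3, 4, 7, 9, 11}

⟦which fell⟧ = ⟦fell⟧ = {1, 3, 4, 6, 7, 9, 11}
⟦on 6⟧ = {x : ⟨x, 6⟩ ∈ ⟦on⟧} = {2, 3, 4, 5, 7, 8, 9, 11, 12}
⟦bottle⟧ = {1, 2, 3, 4, 6, 7, 8, 9, 11, 12}
… ∩ ⟦which fell⟧ = {1, 2, 3, 4, 6, 7, 8, 9, 11, 12} ∩ {1, 3, 4, 6, 7, 9, 11} = {1, 3, 4, 6, 7, 9, 11}
… ∩ ⟦on 6⟧ = {1, 3, 4, 6, 7, 9, 11} ∩ {2, 3, 4, 5, 7, 8, 9, 11, 12} = {3, 4, 7, 9, 11}
So ⟦bottle which fell on 6⟧ = {3, 4, 7, 9, 11}.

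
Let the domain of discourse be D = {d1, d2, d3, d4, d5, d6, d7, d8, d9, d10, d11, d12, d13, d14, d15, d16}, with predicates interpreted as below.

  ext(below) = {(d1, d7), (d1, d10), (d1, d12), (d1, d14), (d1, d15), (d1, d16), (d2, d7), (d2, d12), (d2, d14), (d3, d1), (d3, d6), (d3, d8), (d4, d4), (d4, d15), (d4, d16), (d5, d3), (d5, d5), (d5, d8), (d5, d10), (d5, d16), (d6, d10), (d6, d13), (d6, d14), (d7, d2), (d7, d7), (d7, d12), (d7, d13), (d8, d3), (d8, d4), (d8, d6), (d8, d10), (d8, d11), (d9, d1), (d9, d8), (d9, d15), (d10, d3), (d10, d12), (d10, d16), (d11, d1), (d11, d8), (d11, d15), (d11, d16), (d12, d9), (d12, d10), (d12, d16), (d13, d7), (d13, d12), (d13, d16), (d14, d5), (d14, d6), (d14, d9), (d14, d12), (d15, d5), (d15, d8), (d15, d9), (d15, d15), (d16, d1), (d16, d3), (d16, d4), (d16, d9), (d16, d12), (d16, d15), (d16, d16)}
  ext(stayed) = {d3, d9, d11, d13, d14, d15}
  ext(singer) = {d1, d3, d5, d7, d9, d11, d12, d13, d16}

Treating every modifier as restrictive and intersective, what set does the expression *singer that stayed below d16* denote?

⟦that stayed⟧ = ⟦stayed⟧ = {d3, d9, d11, d13, d14, d15}
⟦below d16⟧ = {x : ⟨x, d16⟩ ∈ ⟦below⟧} = {d1, d4, d5, d10, d11, d12, d13, d16}
⟦singer⟧ = {d1, d3, d5, d7, d9, d11, d12, d13, d16}
… ∩ ⟦that stayed⟧ = {d1, d3, d5, d7, d9, d11, d12, d13, d16} ∩ {d3, d9, d11, d13, d14, d15} = {d3, d9, d11, d13}
… ∩ ⟦below d16⟧ = {d3, d9, d11, d13} ∩ {d1, d4, d5, d10, d11, d12, d13, d16} = {d11, d13}
So ⟦singer that stayed below d16⟧ = {d11, d13}.

{d11, d13}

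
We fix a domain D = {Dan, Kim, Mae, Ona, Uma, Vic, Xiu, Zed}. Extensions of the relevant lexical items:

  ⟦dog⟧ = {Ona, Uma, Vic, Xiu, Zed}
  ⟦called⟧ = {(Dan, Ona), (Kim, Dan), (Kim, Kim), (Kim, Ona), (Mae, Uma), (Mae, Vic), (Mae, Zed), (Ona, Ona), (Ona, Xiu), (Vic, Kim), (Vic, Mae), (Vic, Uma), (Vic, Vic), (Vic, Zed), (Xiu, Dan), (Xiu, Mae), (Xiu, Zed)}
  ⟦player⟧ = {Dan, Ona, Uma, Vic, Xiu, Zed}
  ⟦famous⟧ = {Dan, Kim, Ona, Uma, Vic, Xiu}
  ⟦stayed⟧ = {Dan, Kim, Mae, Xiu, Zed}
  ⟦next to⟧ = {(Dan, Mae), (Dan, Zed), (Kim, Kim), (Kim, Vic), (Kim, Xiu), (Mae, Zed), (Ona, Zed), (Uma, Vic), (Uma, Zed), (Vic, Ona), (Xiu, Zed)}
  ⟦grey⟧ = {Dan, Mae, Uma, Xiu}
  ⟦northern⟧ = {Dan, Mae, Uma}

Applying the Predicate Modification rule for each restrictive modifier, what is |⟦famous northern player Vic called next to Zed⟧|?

1

⟦Vic called⟧ = {x : ⟨Vic, x⟩ ∈ ⟦called⟧} = {Kim, Mae, Uma, Vic, Zed}
⟦next to Zed⟧ = {x : ⟨x, Zed⟩ ∈ ⟦next to⟧} = {Dan, Mae, Ona, Uma, Xiu}
⟦player⟧ = {Dan, Ona, Uma, Vic, Xiu, Zed}
… ∩ ⟦Vic called⟧ = {Dan, Ona, Uma, Vic, Xiu, Zed} ∩ {Kim, Mae, Uma, Vic, Zed} = {Uma, Vic, Zed}
… ∩ ⟦next to Zed⟧ = {Uma, Vic, Zed} ∩ {Dan, Mae, Ona, Uma, Xiu} = {Uma}
… ∩ ⟦famous⟧ = {Uma} ∩ {Dan, Kim, Ona, Uma, Vic, Xiu} = {Uma}
… ∩ ⟦northern⟧ = {Uma} ∩ {Dan, Mae, Uma} = {Uma}
⟦famous northern player Vic called next to Zed⟧ = {Uma}, so the cardinality is 1.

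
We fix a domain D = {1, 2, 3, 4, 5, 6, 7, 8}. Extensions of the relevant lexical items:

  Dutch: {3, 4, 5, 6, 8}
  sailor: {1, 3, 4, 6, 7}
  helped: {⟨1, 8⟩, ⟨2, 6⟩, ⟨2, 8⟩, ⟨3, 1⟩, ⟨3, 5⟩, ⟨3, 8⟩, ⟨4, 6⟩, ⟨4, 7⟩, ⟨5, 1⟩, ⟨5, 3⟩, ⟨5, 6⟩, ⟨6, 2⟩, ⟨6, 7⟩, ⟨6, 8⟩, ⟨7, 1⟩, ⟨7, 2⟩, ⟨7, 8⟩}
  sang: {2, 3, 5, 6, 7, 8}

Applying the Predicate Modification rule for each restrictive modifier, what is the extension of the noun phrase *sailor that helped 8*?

{1, 3, 6, 7}

⟦that helped 8⟧ = {x : ⟨x, 8⟩ ∈ ⟦helped⟧} = {1, 2, 3, 6, 7}
⟦sailor⟧ = {1, 3, 4, 6, 7}
… ∩ ⟦that helped 8⟧ = {1, 3, 4, 6, 7} ∩ {1, 2, 3, 6, 7} = {1, 3, 6, 7}
So ⟦sailor that helped 8⟧ = {1, 3, 6, 7}.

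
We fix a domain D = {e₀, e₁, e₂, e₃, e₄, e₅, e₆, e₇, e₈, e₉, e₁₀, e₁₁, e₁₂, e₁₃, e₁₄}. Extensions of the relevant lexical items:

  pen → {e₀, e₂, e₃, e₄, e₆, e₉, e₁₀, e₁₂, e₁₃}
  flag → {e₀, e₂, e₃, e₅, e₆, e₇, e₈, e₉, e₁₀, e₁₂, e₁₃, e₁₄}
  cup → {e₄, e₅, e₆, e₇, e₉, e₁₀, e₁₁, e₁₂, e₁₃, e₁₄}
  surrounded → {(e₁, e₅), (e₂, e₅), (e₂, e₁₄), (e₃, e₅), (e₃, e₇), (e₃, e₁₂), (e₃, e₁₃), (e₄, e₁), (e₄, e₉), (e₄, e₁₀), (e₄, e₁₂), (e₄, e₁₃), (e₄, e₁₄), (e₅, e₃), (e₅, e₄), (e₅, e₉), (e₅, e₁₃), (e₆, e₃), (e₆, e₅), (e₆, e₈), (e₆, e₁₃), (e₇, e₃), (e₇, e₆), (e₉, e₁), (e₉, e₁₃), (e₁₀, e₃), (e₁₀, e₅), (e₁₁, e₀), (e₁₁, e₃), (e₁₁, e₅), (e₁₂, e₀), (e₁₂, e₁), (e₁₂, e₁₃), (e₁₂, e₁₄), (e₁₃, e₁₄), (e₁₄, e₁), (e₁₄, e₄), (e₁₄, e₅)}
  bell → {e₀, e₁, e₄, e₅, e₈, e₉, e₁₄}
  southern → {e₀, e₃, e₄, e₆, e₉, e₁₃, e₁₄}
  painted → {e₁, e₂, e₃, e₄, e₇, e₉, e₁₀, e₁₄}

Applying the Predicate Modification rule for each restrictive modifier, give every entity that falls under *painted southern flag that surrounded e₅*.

{e₃, e₁₄}

⟦that surrounded e₅⟧ = {x : ⟨x, e₅⟩ ∈ ⟦surrounded⟧} = {e₁, e₂, e₃, e₆, e₁₀, e₁₁, e₁₄}
⟦flag⟧ = {e₀, e₂, e₃, e₅, e₆, e₇, e₈, e₉, e₁₀, e₁₂, e₁₃, e₁₄}
… ∩ ⟦that surrounded e₅⟧ = {e₀, e₂, e₃, e₅, e₆, e₇, e₈, e₉, e₁₀, e₁₂, e₁₃, e₁₄} ∩ {e₁, e₂, e₃, e₆, e₁₀, e₁₁, e₁₄} = {e₂, e₃, e₆, e₁₀, e₁₄}
… ∩ ⟦painted⟧ = {e₂, e₃, e₆, e₁₀, e₁₄} ∩ {e₁, e₂, e₃, e₄, e₇, e₉, e₁₀, e₁₄} = {e₂, e₃, e₁₀, e₁₄}
… ∩ ⟦southern⟧ = {e₂, e₃, e₁₀, e₁₄} ∩ {e₀, e₃, e₄, e₆, e₉, e₁₃, e₁₄} = {e₃, e₁₄}
So ⟦painted southern flag that surrounded e₅⟧ = {e₃, e₁₄}.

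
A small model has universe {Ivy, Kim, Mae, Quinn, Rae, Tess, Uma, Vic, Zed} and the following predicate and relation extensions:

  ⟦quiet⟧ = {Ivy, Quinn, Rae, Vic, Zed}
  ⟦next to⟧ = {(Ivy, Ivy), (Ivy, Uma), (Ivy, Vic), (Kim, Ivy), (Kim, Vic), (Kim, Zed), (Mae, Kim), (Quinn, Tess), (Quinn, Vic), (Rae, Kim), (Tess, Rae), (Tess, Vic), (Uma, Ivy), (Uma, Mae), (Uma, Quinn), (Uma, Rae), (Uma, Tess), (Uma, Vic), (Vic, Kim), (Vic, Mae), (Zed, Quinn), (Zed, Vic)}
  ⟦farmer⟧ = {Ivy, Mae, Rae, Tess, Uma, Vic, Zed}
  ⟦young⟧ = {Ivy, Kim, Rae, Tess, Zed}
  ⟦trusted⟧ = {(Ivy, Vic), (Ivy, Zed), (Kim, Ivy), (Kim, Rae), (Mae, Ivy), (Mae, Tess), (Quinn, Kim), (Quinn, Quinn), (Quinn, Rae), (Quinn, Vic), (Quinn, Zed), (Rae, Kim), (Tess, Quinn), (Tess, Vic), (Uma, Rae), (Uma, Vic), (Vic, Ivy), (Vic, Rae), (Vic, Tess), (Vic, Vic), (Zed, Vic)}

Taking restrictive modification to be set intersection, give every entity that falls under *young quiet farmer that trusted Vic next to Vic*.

{Ivy, Zed}

⟦that trusted Vic⟧ = {x : ⟨x, Vic⟩ ∈ ⟦trusted⟧} = {Ivy, Quinn, Tess, Uma, Vic, Zed}
⟦next to Vic⟧ = {x : ⟨x, Vic⟩ ∈ ⟦next to⟧} = {Ivy, Kim, Quinn, Tess, Uma, Zed}
⟦farmer⟧ = {Ivy, Mae, Rae, Tess, Uma, Vic, Zed}
… ∩ ⟦that trusted Vic⟧ = {Ivy, Mae, Rae, Tess, Uma, Vic, Zed} ∩ {Ivy, Quinn, Tess, Uma, Vic, Zed} = {Ivy, Tess, Uma, Vic, Zed}
… ∩ ⟦next to Vic⟧ = {Ivy, Tess, Uma, Vic, Zed} ∩ {Ivy, Kim, Quinn, Tess, Uma, Zed} = {Ivy, Tess, Uma, Zed}
… ∩ ⟦young⟧ = {Ivy, Tess, Uma, Zed} ∩ {Ivy, Kim, Rae, Tess, Zed} = {Ivy, Tess, Zed}
… ∩ ⟦quiet⟧ = {Ivy, Tess, Zed} ∩ {Ivy, Quinn, Rae, Vic, Zed} = {Ivy, Zed}
So ⟦young quiet farmer that trusted Vic next to Vic⟧ = {Ivy, Zed}.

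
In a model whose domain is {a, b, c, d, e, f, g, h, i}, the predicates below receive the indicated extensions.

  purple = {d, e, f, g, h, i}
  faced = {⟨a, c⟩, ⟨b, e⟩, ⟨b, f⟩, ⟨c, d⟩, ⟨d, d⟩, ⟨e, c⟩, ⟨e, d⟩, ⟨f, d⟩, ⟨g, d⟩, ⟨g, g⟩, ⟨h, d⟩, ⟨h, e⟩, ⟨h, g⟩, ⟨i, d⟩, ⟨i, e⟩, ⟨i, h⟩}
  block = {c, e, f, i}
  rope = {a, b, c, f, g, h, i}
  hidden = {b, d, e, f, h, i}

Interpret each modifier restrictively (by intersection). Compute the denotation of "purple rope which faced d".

⟦which faced d⟧ = {x : ⟨x, d⟩ ∈ ⟦faced⟧} = {c, d, e, f, g, h, i}
⟦rope⟧ = {a, b, c, f, g, h, i}
… ∩ ⟦which faced d⟧ = {a, b, c, f, g, h, i} ∩ {c, d, e, f, g, h, i} = {c, f, g, h, i}
… ∩ ⟦purple⟧ = {c, f, g, h, i} ∩ {d, e, f, g, h, i} = {f, g, h, i}
So ⟦purple rope which faced d⟧ = {f, g, h, i}.

{f, g, h, i}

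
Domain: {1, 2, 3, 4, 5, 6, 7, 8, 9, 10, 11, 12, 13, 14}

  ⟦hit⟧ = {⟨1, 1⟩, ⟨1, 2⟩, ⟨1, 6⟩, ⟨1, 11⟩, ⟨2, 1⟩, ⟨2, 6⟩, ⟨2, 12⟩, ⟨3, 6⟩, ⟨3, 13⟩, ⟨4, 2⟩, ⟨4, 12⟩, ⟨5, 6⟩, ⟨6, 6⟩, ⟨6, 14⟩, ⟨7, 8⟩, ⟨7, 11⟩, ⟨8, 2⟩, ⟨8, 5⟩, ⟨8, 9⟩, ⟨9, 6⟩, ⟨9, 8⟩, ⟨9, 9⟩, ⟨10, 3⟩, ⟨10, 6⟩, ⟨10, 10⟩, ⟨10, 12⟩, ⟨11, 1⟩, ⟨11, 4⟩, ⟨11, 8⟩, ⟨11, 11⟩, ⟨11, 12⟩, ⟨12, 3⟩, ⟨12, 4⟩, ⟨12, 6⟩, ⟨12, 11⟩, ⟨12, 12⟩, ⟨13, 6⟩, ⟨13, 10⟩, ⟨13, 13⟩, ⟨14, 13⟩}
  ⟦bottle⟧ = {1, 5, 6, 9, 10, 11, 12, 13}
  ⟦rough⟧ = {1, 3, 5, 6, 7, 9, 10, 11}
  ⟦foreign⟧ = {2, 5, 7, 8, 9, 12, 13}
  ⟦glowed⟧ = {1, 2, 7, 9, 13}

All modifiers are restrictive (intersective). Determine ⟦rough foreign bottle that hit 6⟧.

{5, 9}

⟦that hit 6⟧ = {x : ⟨x, 6⟩ ∈ ⟦hit⟧} = {1, 2, 3, 5, 6, 9, 10, 12, 13}
⟦bottle⟧ = {1, 5, 6, 9, 10, 11, 12, 13}
… ∩ ⟦that hit 6⟧ = {1, 5, 6, 9, 10, 11, 12, 13} ∩ {1, 2, 3, 5, 6, 9, 10, 12, 13} = {1, 5, 6, 9, 10, 12, 13}
… ∩ ⟦rough⟧ = {1, 5, 6, 9, 10, 12, 13} ∩ {1, 3, 5, 6, 7, 9, 10, 11} = {1, 5, 6, 9, 10}
… ∩ ⟦foreign⟧ = {1, 5, 6, 9, 10} ∩ {2, 5, 7, 8, 9, 12, 13} = {5, 9}
So ⟦rough foreign bottle that hit 6⟧ = {5, 9}.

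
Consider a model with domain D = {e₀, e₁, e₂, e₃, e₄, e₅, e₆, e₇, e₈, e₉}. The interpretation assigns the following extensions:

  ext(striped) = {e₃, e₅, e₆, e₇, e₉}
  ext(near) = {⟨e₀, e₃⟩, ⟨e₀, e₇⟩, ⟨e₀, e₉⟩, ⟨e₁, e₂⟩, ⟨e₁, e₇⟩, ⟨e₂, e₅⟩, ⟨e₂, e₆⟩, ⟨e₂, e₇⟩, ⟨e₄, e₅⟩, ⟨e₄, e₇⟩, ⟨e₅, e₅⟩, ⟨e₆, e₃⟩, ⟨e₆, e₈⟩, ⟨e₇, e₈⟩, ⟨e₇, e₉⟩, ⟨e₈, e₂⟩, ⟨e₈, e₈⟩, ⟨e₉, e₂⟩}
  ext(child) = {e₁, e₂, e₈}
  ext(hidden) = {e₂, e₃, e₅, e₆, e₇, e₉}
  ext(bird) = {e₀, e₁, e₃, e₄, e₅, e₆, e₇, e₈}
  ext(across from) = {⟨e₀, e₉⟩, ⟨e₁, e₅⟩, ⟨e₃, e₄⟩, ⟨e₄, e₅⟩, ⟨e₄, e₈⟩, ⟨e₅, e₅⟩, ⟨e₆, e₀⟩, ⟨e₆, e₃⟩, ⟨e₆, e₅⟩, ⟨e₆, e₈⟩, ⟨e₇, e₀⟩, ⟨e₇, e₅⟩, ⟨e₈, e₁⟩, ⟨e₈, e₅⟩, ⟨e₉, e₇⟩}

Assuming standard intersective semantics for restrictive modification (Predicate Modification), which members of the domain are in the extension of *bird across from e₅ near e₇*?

{e₁, e₄}

⟦across from e₅⟧ = {x : ⟨x, e₅⟩ ∈ ⟦across from⟧} = {e₁, e₄, e₅, e₆, e₇, e₈}
⟦near e₇⟧ = {x : ⟨x, e₇⟩ ∈ ⟦near⟧} = {e₀, e₁, e₂, e₄}
⟦bird⟧ = {e₀, e₁, e₃, e₄, e₅, e₆, e₇, e₈}
… ∩ ⟦across from e₅⟧ = {e₀, e₁, e₃, e₄, e₅, e₆, e₇, e₈} ∩ {e₁, e₄, e₅, e₆, e₇, e₈} = {e₁, e₄, e₅, e₆, e₇, e₈}
… ∩ ⟦near e₇⟧ = {e₁, e₄, e₅, e₆, e₇, e₈} ∩ {e₀, e₁, e₂, e₄} = {e₁, e₄}
So ⟦bird across from e₅ near e₇⟧ = {e₁, e₄}.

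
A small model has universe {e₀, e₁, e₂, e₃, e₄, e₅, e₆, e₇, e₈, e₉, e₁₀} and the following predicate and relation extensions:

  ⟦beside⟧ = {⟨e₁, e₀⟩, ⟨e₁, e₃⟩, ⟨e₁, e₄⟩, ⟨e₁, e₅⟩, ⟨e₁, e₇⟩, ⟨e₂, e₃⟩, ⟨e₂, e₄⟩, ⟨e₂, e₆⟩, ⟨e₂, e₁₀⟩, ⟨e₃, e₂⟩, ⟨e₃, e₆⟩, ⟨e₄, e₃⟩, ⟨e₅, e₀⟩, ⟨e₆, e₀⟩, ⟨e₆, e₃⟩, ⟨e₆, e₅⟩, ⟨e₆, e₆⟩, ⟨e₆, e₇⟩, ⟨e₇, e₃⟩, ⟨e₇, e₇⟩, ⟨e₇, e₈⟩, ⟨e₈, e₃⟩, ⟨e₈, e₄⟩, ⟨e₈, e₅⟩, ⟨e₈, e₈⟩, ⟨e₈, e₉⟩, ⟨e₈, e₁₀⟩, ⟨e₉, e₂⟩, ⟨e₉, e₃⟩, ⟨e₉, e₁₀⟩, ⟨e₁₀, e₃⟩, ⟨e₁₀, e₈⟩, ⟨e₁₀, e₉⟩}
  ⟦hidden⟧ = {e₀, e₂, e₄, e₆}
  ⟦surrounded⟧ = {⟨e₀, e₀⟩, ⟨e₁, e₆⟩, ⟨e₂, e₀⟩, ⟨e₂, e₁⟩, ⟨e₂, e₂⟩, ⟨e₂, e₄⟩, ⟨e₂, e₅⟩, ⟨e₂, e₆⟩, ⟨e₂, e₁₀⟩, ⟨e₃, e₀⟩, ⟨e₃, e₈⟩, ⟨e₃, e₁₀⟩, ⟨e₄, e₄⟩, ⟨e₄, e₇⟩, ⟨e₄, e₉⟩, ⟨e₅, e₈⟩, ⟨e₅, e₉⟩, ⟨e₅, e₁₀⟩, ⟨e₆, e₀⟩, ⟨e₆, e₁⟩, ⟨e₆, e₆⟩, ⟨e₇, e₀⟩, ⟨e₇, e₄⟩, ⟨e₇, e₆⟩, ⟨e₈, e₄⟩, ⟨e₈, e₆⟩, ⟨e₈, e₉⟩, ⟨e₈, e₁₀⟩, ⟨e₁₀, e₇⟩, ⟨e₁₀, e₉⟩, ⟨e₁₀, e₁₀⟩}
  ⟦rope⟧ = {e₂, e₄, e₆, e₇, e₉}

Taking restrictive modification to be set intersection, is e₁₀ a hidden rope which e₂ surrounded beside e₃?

⟦which e₂ surrounded⟧ = {x : ⟨e₂, x⟩ ∈ ⟦surrounded⟧} = {e₀, e₁, e₂, e₄, e₅, e₆, e₁₀}
⟦beside e₃⟧ = {x : ⟨x, e₃⟩ ∈ ⟦beside⟧} = {e₁, e₂, e₄, e₆, e₇, e₈, e₉, e₁₀}
⟦rope⟧ = {e₂, e₄, e₆, e₇, e₉}
… ∩ ⟦which e₂ surrounded⟧ = {e₂, e₄, e₆, e₇, e₉} ∩ {e₀, e₁, e₂, e₄, e₅, e₆, e₁₀} = {e₂, e₄, e₆}
… ∩ ⟦beside e₃⟧ = {e₂, e₄, e₆} ∩ {e₁, e₂, e₄, e₆, e₇, e₈, e₉, e₁₀} = {e₂, e₄, e₆}
… ∩ ⟦hidden⟧ = {e₂, e₄, e₆} ∩ {e₀, e₂, e₄, e₆} = {e₂, e₄, e₆}
⟦hidden rope which e₂ surrounded beside e₃⟧ = {e₂, e₄, e₆}; e₁₀ ∉ this set.

no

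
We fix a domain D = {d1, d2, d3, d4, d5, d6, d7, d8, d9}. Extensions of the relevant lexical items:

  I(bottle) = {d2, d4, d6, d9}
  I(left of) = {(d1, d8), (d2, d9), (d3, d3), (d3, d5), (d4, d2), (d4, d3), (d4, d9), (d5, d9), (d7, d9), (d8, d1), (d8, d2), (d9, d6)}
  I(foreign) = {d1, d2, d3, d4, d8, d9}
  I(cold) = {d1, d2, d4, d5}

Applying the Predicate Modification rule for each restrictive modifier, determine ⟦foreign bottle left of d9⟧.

⟦left of d9⟧ = {x : ⟨x, d9⟩ ∈ ⟦left of⟧} = {d2, d4, d5, d7}
⟦bottle⟧ = {d2, d4, d6, d9}
… ∩ ⟦left of d9⟧ = {d2, d4, d6, d9} ∩ {d2, d4, d5, d7} = {d2, d4}
… ∩ ⟦foreign⟧ = {d2, d4} ∩ {d1, d2, d3, d4, d8, d9} = {d2, d4}
So ⟦foreign bottle left of d9⟧ = {d2, d4}.

{d2, d4}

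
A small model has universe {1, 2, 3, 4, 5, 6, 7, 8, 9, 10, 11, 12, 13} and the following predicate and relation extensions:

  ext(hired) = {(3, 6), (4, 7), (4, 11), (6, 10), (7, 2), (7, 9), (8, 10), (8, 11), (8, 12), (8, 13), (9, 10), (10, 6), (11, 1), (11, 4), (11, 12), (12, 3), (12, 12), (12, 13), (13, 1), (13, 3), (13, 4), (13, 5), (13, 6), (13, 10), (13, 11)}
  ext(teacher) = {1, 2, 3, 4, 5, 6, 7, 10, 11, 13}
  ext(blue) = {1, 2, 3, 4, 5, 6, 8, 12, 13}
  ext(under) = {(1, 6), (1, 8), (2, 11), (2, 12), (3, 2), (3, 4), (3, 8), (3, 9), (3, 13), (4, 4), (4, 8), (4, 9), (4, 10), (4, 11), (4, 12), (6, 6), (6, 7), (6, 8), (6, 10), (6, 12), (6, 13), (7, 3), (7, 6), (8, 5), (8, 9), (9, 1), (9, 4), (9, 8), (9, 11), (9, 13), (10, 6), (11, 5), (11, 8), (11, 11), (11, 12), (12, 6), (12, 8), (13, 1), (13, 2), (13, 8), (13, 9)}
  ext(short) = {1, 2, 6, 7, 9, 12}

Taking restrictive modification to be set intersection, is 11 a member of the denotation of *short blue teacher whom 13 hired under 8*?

no

⟦whom 13 hired⟧ = {x : ⟨13, x⟩ ∈ ⟦hired⟧} = {1, 3, 4, 5, 6, 10, 11}
⟦under 8⟧ = {x : ⟨x, 8⟩ ∈ ⟦under⟧} = {1, 3, 4, 6, 9, 11, 12, 13}
⟦teacher⟧ = {1, 2, 3, 4, 5, 6, 7, 10, 11, 13}
… ∩ ⟦whom 13 hired⟧ = {1, 2, 3, 4, 5, 6, 7, 10, 11, 13} ∩ {1, 3, 4, 5, 6, 10, 11} = {1, 3, 4, 5, 6, 10, 11}
… ∩ ⟦under 8⟧ = {1, 3, 4, 5, 6, 10, 11} ∩ {1, 3, 4, 6, 9, 11, 12, 13} = {1, 3, 4, 6, 11}
… ∩ ⟦short⟧ = {1, 3, 4, 6, 11} ∩ {1, 2, 6, 7, 9, 12} = {1, 6}
… ∩ ⟦blue⟧ = {1, 6} ∩ {1, 2, 3, 4, 5, 6, 8, 12, 13} = {1, 6}
⟦short blue teacher whom 13 hired under 8⟧ = {1, 6}; 11 ∉ this set.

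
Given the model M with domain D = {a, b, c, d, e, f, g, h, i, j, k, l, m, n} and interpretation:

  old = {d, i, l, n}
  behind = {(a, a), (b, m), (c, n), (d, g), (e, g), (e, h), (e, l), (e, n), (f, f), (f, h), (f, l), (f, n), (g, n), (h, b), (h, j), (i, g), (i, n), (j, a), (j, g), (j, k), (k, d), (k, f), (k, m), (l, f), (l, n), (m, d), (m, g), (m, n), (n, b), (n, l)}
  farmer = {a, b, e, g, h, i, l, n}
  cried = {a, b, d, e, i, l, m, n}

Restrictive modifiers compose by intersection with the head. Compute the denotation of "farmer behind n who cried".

{e, i, l}

⟦behind n⟧ = {x : ⟨x, n⟩ ∈ ⟦behind⟧} = {c, e, f, g, i, l, m}
⟦who cried⟧ = ⟦cried⟧ = {a, b, d, e, i, l, m, n}
⟦farmer⟧ = {a, b, e, g, h, i, l, n}
… ∩ ⟦behind n⟧ = {a, b, e, g, h, i, l, n} ∩ {c, e, f, g, i, l, m} = {e, g, i, l}
… ∩ ⟦who cried⟧ = {e, g, i, l} ∩ {a, b, d, e, i, l, m, n} = {e, i, l}
So ⟦farmer behind n who cried⟧ = {e, i, l}.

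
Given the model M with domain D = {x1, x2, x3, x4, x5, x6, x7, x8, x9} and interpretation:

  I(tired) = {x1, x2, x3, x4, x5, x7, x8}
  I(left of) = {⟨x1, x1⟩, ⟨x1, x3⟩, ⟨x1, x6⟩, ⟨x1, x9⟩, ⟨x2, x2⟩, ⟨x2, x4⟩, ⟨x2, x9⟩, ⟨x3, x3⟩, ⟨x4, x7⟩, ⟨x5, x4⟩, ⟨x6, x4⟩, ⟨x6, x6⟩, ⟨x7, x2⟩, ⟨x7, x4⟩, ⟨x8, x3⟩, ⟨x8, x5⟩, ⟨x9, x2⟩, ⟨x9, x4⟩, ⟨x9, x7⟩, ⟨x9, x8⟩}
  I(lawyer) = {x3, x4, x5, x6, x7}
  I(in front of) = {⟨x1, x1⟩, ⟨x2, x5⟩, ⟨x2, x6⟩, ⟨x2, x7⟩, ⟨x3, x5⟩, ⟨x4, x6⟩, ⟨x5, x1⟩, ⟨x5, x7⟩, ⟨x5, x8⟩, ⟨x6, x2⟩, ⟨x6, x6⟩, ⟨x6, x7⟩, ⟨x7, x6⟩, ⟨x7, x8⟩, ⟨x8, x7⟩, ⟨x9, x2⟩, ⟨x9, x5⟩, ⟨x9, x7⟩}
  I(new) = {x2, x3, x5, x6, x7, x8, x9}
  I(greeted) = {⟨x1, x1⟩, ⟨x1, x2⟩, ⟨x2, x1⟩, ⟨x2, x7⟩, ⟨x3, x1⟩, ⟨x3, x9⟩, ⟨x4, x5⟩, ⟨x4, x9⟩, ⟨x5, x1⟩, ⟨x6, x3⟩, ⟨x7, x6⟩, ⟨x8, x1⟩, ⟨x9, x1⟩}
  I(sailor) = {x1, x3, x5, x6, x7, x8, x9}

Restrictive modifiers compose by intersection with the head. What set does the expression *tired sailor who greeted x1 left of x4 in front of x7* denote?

⟦who greeted x1⟧ = {x : ⟨x, x1⟩ ∈ ⟦greeted⟧} = {x1, x2, x3, x5, x8, x9}
⟦left of x4⟧ = {x : ⟨x, x4⟩ ∈ ⟦left of⟧} = {x2, x5, x6, x7, x9}
⟦in front of x7⟧ = {x : ⟨x, x7⟩ ∈ ⟦in front of⟧} = {x2, x5, x6, x8, x9}
⟦sailor⟧ = {x1, x3, x5, x6, x7, x8, x9}
… ∩ ⟦who greeted x1⟧ = {x1, x3, x5, x6, x7, x8, x9} ∩ {x1, x2, x3, x5, x8, x9} = {x1, x3, x5, x8, x9}
… ∩ ⟦left of x4⟧ = {x1, x3, x5, x8, x9} ∩ {x2, x5, x6, x7, x9} = {x5, x9}
… ∩ ⟦in front of x7⟧ = {x5, x9} ∩ {x2, x5, x6, x8, x9} = {x5, x9}
… ∩ ⟦tired⟧ = {x5, x9} ∩ {x1, x2, x3, x4, x5, x7, x8} = {x5}
So ⟦tired sailor who greeted x1 left of x4 in front of x7⟧ = {x5}.

{x5}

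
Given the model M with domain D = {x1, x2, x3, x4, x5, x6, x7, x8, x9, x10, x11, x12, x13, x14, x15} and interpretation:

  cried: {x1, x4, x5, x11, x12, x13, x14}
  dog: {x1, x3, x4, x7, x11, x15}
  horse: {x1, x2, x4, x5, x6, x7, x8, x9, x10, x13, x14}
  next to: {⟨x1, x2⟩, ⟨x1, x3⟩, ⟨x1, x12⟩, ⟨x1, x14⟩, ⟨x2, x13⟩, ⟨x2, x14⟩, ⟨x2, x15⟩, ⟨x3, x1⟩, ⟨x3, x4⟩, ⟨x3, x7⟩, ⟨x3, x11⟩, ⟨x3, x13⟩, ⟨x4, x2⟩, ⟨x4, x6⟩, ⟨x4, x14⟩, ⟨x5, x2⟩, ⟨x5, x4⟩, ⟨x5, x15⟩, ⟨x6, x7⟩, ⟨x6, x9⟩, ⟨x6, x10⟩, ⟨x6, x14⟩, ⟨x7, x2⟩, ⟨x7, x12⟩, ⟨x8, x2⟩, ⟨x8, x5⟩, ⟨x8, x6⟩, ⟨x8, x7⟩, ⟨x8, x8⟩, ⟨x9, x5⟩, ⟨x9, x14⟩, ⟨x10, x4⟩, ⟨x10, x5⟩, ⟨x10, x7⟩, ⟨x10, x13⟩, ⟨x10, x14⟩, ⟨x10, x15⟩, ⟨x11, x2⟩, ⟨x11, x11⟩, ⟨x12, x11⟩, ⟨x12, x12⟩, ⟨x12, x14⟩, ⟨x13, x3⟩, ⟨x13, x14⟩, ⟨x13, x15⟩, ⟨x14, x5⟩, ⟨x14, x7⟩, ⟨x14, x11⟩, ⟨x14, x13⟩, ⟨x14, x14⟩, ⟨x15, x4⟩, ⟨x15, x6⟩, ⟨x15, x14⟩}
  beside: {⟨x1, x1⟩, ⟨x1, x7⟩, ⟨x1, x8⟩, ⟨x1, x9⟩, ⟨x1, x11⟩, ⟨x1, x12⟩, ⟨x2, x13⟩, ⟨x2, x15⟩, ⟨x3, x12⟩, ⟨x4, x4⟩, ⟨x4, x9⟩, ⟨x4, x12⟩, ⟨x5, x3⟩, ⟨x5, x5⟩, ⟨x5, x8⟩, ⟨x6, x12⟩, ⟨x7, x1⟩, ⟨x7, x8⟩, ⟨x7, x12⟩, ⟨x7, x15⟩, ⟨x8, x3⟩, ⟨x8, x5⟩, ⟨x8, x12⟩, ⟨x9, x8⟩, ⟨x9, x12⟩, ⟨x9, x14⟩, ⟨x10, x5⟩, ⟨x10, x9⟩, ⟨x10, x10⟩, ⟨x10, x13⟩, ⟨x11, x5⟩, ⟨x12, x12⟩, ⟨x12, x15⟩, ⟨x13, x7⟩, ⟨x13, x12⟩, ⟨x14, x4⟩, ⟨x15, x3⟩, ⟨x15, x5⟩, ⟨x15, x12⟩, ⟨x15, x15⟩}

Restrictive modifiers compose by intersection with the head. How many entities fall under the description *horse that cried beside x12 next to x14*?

⟦that cried⟧ = ⟦cried⟧ = {x1, x4, x5, x11, x12, x13, x14}
⟦beside x12⟧ = {x : ⟨x, x12⟩ ∈ ⟦beside⟧} = {x1, x3, x4, x6, x7, x8, x9, x12, x13, x15}
⟦next to x14⟧ = {x : ⟨x, x14⟩ ∈ ⟦next to⟧} = {x1, x2, x4, x6, x9, x10, x12, x13, x14, x15}
⟦horse⟧ = {x1, x2, x4, x5, x6, x7, x8, x9, x10, x13, x14}
… ∩ ⟦that cried⟧ = {x1, x2, x4, x5, x6, x7, x8, x9, x10, x13, x14} ∩ {x1, x4, x5, x11, x12, x13, x14} = {x1, x4, x5, x13, x14}
… ∩ ⟦beside x12⟧ = {x1, x4, x5, x13, x14} ∩ {x1, x3, x4, x6, x7, x8, x9, x12, x13, x15} = {x1, x4, x13}
… ∩ ⟦next to x14⟧ = {x1, x4, x13} ∩ {x1, x2, x4, x6, x9, x10, x12, x13, x14, x15} = {x1, x4, x13}
⟦horse that cried beside x12 next to x14⟧ = {x1, x4, x13}, so the cardinality is 3.

3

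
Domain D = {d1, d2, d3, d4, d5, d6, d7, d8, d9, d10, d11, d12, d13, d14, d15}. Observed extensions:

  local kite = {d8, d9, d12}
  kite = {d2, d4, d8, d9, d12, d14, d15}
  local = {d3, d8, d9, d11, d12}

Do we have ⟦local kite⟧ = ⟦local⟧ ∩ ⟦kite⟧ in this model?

⟦local⟧ ∩ ⟦kite⟧ = {d3, d8, d9, d11, d12} ∩ {d2, d4, d8, d9, d12, d14, d15} = {d8, d9, d12}
Observed ⟦local kite⟧ = {d8, d9, d12}.
These coincide, so the modifier is intersective here.

yes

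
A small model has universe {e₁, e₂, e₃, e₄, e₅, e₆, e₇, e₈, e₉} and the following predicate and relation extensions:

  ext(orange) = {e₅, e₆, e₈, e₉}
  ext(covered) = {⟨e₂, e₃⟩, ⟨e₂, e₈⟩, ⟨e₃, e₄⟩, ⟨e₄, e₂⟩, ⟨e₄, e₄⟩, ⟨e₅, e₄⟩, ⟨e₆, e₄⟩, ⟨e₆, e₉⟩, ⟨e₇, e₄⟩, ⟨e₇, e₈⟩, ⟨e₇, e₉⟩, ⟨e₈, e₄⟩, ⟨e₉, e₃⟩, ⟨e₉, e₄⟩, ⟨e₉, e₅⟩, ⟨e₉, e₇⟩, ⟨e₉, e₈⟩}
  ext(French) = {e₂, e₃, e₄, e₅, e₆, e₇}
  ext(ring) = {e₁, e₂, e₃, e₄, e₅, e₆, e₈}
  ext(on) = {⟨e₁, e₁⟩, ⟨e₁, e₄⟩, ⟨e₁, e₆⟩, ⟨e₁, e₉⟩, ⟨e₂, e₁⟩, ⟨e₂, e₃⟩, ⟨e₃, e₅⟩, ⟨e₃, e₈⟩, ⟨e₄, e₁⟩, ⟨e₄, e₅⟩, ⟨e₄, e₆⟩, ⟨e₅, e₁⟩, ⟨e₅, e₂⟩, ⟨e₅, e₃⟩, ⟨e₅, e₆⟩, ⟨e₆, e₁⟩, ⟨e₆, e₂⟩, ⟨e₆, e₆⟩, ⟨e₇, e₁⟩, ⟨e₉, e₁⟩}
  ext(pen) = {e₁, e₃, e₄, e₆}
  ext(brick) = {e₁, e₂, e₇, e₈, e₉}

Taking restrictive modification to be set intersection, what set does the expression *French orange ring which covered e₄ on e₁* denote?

⟦which covered e₄⟧ = {x : ⟨x, e₄⟩ ∈ ⟦covered⟧} = {e₃, e₄, e₅, e₆, e₇, e₈, e₉}
⟦on e₁⟧ = {x : ⟨x, e₁⟩ ∈ ⟦on⟧} = {e₁, e₂, e₄, e₅, e₆, e₇, e₉}
⟦ring⟧ = {e₁, e₂, e₃, e₄, e₅, e₆, e₈}
… ∩ ⟦which covered e₄⟧ = {e₁, e₂, e₃, e₄, e₅, e₆, e₈} ∩ {e₃, e₄, e₅, e₆, e₇, e₈, e₉} = {e₃, e₄, e₅, e₆, e₈}
… ∩ ⟦on e₁⟧ = {e₃, e₄, e₅, e₆, e₈} ∩ {e₁, e₂, e₄, e₅, e₆, e₇, e₉} = {e₄, e₅, e₆}
… ∩ ⟦French⟧ = {e₄, e₅, e₆} ∩ {e₂, e₃, e₄, e₅, e₆, e₇} = {e₄, e₅, e₆}
… ∩ ⟦orange⟧ = {e₄, e₅, e₆} ∩ {e₅, e₆, e₈, e₉} = {e₅, e₆}
So ⟦French orange ring which covered e₄ on e₁⟧ = {e₅, e₆}.

{e₅, e₆}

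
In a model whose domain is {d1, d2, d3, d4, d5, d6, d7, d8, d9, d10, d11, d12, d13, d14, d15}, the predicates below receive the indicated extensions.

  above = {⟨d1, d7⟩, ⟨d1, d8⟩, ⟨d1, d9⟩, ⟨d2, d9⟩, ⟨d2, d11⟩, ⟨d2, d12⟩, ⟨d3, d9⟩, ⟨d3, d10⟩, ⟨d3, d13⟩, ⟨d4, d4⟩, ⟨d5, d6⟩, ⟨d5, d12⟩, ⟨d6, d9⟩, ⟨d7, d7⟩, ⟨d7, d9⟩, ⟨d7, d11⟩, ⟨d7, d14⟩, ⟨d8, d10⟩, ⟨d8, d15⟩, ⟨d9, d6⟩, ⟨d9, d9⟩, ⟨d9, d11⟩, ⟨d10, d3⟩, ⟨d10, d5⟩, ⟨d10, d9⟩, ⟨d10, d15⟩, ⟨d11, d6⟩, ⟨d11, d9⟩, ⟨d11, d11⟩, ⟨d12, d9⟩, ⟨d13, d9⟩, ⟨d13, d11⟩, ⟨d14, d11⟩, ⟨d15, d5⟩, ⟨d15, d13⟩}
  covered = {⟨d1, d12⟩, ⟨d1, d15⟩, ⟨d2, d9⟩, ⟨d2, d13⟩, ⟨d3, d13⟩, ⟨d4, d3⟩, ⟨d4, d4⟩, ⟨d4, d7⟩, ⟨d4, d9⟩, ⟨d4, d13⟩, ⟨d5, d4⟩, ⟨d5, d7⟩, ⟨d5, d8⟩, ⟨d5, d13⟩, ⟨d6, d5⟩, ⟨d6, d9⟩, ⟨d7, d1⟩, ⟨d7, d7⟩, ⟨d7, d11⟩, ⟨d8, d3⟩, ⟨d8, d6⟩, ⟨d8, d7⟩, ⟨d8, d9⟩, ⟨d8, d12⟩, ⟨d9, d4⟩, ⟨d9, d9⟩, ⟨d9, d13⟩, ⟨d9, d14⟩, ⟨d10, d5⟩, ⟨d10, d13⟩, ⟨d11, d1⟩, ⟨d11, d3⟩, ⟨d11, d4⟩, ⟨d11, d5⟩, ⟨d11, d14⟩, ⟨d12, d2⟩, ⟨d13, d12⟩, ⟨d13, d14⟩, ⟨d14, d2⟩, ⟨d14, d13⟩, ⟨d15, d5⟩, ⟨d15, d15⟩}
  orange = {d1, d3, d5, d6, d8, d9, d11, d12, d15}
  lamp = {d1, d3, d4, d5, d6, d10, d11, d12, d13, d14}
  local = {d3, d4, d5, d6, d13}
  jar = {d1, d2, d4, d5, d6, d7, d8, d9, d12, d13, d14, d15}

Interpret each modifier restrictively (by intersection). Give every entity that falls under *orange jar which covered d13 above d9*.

{d9}

⟦which covered d13⟧ = {x : ⟨x, d13⟩ ∈ ⟦covered⟧} = {d2, d3, d4, d5, d9, d10, d14}
⟦above d9⟧ = {x : ⟨x, d9⟩ ∈ ⟦above⟧} = {d1, d2, d3, d6, d7, d9, d10, d11, d12, d13}
⟦jar⟧ = {d1, d2, d4, d5, d6, d7, d8, d9, d12, d13, d14, d15}
… ∩ ⟦which covered d13⟧ = {d1, d2, d4, d5, d6, d7, d8, d9, d12, d13, d14, d15} ∩ {d2, d3, d4, d5, d9, d10, d14} = {d2, d4, d5, d9, d14}
… ∩ ⟦above d9⟧ = {d2, d4, d5, d9, d14} ∩ {d1, d2, d3, d6, d7, d9, d10, d11, d12, d13} = {d2, d9}
… ∩ ⟦orange⟧ = {d2, d9} ∩ {d1, d3, d5, d6, d8, d9, d11, d12, d15} = {d9}
So ⟦orange jar which covered d13 above d9⟧ = {d9}.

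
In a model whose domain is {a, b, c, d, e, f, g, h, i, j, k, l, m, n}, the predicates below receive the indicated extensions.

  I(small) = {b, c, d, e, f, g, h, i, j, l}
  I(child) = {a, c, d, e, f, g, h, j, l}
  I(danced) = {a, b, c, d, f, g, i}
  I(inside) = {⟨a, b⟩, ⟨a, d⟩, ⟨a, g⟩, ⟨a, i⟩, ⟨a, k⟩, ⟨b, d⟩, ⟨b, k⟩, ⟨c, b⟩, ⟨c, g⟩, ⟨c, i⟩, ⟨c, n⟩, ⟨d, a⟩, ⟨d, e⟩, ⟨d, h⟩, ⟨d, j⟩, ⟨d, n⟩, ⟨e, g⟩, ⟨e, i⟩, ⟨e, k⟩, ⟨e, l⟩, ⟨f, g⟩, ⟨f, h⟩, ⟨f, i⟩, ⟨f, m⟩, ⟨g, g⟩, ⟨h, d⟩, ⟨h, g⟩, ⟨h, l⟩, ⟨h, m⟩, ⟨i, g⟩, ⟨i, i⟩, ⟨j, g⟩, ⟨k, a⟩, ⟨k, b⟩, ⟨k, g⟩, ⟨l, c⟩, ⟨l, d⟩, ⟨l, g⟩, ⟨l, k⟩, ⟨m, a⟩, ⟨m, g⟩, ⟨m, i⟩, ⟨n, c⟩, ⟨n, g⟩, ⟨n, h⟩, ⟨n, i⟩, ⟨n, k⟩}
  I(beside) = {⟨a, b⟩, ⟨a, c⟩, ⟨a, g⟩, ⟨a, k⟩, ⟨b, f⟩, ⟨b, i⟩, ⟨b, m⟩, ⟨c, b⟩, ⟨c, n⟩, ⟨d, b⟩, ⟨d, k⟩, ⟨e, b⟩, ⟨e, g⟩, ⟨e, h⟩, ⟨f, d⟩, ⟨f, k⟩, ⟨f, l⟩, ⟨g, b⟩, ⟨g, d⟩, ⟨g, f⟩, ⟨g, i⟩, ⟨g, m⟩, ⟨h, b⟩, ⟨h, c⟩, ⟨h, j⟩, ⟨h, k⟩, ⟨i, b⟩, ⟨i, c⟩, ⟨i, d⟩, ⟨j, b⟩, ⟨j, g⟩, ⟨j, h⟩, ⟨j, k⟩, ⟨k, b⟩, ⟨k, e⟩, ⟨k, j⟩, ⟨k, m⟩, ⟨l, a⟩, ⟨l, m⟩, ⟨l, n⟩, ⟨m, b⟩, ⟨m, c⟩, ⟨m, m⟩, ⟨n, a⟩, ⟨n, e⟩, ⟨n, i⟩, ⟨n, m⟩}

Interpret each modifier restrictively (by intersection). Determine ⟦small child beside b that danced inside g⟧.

⟦beside b⟧ = {x : ⟨x, b⟩ ∈ ⟦beside⟧} = {a, c, d, e, g, h, i, j, k, m}
⟦that danced⟧ = ⟦danced⟧ = {a, b, c, d, f, g, i}
⟦inside g⟧ = {x : ⟨x, g⟩ ∈ ⟦inside⟧} = {a, c, e, f, g, h, i, j, k, l, m, n}
⟦child⟧ = {a, c, d, e, f, g, h, j, l}
… ∩ ⟦beside b⟧ = {a, c, d, e, f, g, h, j, l} ∩ {a, c, d, e, g, h, i, j, k, m} = {a, c, d, e, g, h, j}
… ∩ ⟦that danced⟧ = {a, c, d, e, g, h, j} ∩ {a, b, c, d, f, g, i} = {a, c, d, g}
… ∩ ⟦inside g⟧ = {a, c, d, g} ∩ {a, c, e, f, g, h, i, j, k, l, m, n} = {a, c, g}
… ∩ ⟦small⟧ = {a, c, g} ∩ {b, c, d, e, f, g, h, i, j, l} = {c, g}
So ⟦small child beside b that danced inside g⟧ = {c, g}.

{c, g}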